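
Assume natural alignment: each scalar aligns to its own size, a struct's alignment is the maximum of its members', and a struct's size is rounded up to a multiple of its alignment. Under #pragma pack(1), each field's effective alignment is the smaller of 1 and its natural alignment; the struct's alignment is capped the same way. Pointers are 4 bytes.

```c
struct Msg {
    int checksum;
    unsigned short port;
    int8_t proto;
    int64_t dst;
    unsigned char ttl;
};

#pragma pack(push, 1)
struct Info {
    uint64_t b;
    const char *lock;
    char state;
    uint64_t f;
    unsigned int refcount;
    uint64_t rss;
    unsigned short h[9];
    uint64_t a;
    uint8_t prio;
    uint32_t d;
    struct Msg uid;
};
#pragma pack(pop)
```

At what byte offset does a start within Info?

51

Msg: @0: checksum [4B, align 4] → 4; @4: port [2B, align 2] → 6; @6: proto [1B, align 1] → 7; +1 pad (align 8); @8: dst [8B, align 8] → 16; @16: ttl [1B, align 1] → 17; +7 tail pad (align 8); size 24, align 8
@0: b [8B, align 1] → 8
@8: lock [4B, align 1] → 12
@12: state [1B, align 1] → 13
@13: f [8B, align 1] → 21
@21: refcount [4B, align 1] → 25
@25: rss [8B, align 1] → 33
@33: h [18B, align 1] → 51
@51: a [8B, align 1] → 59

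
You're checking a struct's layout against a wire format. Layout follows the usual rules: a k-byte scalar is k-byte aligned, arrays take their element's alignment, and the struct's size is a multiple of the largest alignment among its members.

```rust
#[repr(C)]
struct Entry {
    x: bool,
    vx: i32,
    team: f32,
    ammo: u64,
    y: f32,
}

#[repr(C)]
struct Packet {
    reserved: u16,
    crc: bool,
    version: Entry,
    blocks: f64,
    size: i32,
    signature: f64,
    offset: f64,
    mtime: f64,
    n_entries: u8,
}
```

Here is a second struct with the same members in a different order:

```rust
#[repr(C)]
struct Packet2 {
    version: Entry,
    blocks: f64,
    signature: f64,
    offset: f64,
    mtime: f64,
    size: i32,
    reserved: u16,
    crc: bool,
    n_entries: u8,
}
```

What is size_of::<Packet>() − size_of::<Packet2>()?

16

Entry: 0..1  x  (1B, 1-aligned); 1..4  -- padding (3B); 4..8  vx  (4B, 4-aligned); 8..12  team  (4B, 4-aligned); 12..16  -- padding (4B); 16..24  ammo  (8B, 8-aligned); 24..28  y  (4B, 4-aligned); 28..32  -- tail padding (4B); sizeof = 32, alignof = 8
0..2  reserved  (2B, 2-aligned)
2..3  crc  (1B, 1-aligned)
3..8  -- padding (5B)
8..40  version  (32B, 8-aligned)
40..48  blocks  (8B, 8-aligned)
48..52  size  (4B, 4-aligned)
52..56  -- padding (4B)
56..64  signature  (8B, 8-aligned)
64..72  offset  (8B, 8-aligned)
72..80  mtime  (8B, 8-aligned)
80..81  n_entries  (1B, 1-aligned)
81..88  -- tail padding (7B)
sizeof = 88, alignof = 8
— Packet2 —
0..32  version  (32B, 8-aligned)
32..40  blocks  (8B, 8-aligned)
40..48  signature  (8B, 8-aligned)
48..56  offset  (8B, 8-aligned)
56..64  mtime  (8B, 8-aligned)
64..68  size  (4B, 4-aligned)
68..70  reserved  (2B, 2-aligned)
70..71  crc  (1B, 1-aligned)
71..72  n_entries  (1B, 1-aligned)
sizeof = 72, alignof = 8
88 − 72 = 16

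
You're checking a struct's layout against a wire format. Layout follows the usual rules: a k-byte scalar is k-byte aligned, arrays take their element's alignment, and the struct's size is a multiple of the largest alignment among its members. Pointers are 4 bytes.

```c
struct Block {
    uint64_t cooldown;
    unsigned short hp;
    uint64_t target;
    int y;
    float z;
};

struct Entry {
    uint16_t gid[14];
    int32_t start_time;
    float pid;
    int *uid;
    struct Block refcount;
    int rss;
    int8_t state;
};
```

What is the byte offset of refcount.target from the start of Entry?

56

Block: @0: cooldown [8B, align 8] → 8; @8: hp [2B, align 2] → 10; +6 pad (align 8); @16: target [8B, align 8] → 24; @24: y [4B, align 4] → 28; @28: z [4B, align 4] → 32; size 32, align 8
@0: gid [28B, align 2] → 28
@28: start_time [4B, align 4] → 32
@32: pid [4B, align 4] → 36
@36: uid [4B, align 4] → 40
@40: refcount [32B, align 8] → 72
within Block: target at 16
40 + 16 = 56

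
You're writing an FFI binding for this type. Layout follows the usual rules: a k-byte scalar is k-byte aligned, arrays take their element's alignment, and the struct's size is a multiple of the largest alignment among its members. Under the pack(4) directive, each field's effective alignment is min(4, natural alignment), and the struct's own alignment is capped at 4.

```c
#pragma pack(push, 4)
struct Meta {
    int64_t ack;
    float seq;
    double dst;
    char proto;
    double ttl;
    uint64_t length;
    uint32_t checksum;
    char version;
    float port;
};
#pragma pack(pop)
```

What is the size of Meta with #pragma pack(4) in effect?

52

ack at 0 (size 8, align 4) → ends 8
seq at 8 (size 4, align 4) → ends 12
dst at 12 (size 8, align 4) → ends 20
proto at 20 (size 1, align 1) → ends 21
pad 3 to align 4 for ttl
ttl at 24 (size 8, align 4) → ends 32
length at 32 (size 8, align 4) → ends 40
checksum at 40 (size 4, align 4) → ends 44
version at 44 (size 1, align 1) → ends 45
pad 3 to align 4 for port
port at 48 (size 4, align 4) → ends 52
total 52 bytes, alignment 4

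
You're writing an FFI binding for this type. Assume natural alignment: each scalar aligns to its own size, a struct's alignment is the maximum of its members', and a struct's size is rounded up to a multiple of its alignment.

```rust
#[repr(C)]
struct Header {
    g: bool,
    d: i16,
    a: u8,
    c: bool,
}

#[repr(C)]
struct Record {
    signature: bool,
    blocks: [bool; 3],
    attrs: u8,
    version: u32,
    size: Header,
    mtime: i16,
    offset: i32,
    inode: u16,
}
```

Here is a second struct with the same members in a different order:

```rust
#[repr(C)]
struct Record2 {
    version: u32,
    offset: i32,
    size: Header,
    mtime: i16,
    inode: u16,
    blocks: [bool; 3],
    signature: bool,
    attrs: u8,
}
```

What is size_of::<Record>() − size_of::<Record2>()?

Header: 0..1  g  (1B, 1-aligned); 1..2  -- padding (1B); 2..4  d  (2B, 2-aligned); 4..5  a  (1B, 1-aligned); 5..6  c  (1B, 1-aligned); sizeof = 6, alignof = 2
0..1  signature  (1B, 1-aligned)
1..4  blocks  (3B, 1-aligned)
4..5  attrs  (1B, 1-aligned)
5..8  -- padding (3B)
8..12  version  (4B, 4-aligned)
12..18  size  (6B, 2-aligned)
18..20  mtime  (2B, 2-aligned)
20..24  offset  (4B, 4-aligned)
24..26  inode  (2B, 2-aligned)
26..28  -- tail padding (2B)
sizeof = 28, alignof = 4
— Record2 —
0..4  version  (4B, 4-aligned)
4..8  offset  (4B, 4-aligned)
8..14  size  (6B, 2-aligned)
14..16  mtime  (2B, 2-aligned)
16..18  inode  (2B, 2-aligned)
18..21  blocks  (3B, 1-aligned)
21..22  signature  (1B, 1-aligned)
22..23  attrs  (1B, 1-aligned)
23..24  -- tail padding (1B)
sizeof = 24, alignof = 4
28 − 24 = 4

4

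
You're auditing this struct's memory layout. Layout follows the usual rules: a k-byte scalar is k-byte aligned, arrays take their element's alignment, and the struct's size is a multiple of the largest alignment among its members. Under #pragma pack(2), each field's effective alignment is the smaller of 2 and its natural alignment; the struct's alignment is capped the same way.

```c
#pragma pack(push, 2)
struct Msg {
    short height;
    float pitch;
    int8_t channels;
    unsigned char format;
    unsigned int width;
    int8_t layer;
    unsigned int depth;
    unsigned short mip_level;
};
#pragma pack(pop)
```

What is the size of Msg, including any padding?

@0: height [2B, align 2] → 2
@2: pitch [4B, align 2] → 6
@6: channels [1B, align 1] → 7
@7: format [1B, align 1] → 8
@8: width [4B, align 2] → 12
@12: layer [1B, align 1] → 13
+1 pad (align 2)
@14: depth [4B, align 2] → 18
@18: mip_level [2B, align 2] → 20
size 20, align 2

20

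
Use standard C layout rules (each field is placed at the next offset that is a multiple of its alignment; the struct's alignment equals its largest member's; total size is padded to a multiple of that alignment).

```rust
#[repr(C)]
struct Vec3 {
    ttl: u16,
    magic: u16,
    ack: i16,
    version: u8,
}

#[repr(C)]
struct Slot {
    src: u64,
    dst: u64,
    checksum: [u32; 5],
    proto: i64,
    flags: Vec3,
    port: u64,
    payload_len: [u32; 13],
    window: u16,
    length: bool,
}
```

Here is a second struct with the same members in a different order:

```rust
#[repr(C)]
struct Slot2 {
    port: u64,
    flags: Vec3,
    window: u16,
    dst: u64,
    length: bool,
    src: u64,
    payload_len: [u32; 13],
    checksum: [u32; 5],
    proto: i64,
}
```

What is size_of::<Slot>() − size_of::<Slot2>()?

Vec3: @0: ttl [2B, align 2] → 2; @2: magic [2B, align 2] → 4; @4: ack [2B, align 2] → 6; @6: version [1B, align 1] → 7; +1 tail pad (align 2); size 8, align 2
@0: src [8B, align 8] → 8
@8: dst [8B, align 8] → 16
@16: checksum [20B, align 4] → 36
+4 pad (align 8)
@40: proto [8B, align 8] → 48
@48: flags [8B, align 2] → 56
@56: port [8B, align 8] → 64
@64: payload_len [52B, align 4] → 116
@116: window [2B, align 2] → 118
@118: length [1B, align 1] → 119
+1 tail pad (align 8)
size 120, align 8
— Slot2 —
@0: port [8B, align 8] → 8
@8: flags [8B, align 2] → 16
@16: window [2B, align 2] → 18
+6 pad (align 8)
@24: dst [8B, align 8] → 32
@32: length [1B, align 1] → 33
+7 pad (align 8)
@40: src [8B, align 8] → 48
@48: payload_len [52B, align 4] → 100
@100: checksum [20B, align 4] → 120
@120: proto [8B, align 8] → 128
size 128, align 8
120 − 128 = -8

-8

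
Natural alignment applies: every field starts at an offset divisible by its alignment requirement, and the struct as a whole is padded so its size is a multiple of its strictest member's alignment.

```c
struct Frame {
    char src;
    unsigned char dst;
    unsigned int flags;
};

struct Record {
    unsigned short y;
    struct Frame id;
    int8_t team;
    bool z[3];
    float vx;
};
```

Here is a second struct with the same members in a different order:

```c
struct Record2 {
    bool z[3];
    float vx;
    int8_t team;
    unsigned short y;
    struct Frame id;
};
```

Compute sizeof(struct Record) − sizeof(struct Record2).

0

Frame: @0: src [1B, align 1] → 1; @1: dst [1B, align 1] → 2; +2 pad (align 4); @4: flags [4B, align 4] → 8; size 8, align 4
@0: y [2B, align 2] → 2
+2 pad (align 4)
@4: id [8B, align 4] → 12
@12: team [1B, align 1] → 13
@13: z [3B, align 1] → 16
@16: vx [4B, align 4] → 20
size 20, align 4
— Record2 —
@0: z [3B, align 1] → 3
+1 pad (align 4)
@4: vx [4B, align 4] → 8
@8: team [1B, align 1] → 9
+1 pad (align 2)
@10: y [2B, align 2] → 12
@12: id [8B, align 4] → 20
size 20, align 4
20 − 20 = 0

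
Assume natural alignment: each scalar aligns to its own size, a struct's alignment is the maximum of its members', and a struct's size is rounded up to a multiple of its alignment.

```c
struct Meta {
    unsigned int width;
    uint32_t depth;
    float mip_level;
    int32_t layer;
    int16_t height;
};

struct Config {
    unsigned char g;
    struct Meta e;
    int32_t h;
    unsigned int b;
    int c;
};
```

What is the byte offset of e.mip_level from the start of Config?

Meta: 0..4  width  (4B, 4-aligned); 4..8  depth  (4B, 4-aligned); 8..12  mip_level  (4B, 4-aligned); 12..16  layer  (4B, 4-aligned); 16..18  height  (2B, 2-aligned); 18..20  -- tail padding (2B); sizeof = 20, alignof = 4
0..1  g  (1B, 1-aligned)
1..4  -- padding (3B)
4..24  e  (20B, 4-aligned)
within Meta: mip_level at 8
4 + 8 = 12

12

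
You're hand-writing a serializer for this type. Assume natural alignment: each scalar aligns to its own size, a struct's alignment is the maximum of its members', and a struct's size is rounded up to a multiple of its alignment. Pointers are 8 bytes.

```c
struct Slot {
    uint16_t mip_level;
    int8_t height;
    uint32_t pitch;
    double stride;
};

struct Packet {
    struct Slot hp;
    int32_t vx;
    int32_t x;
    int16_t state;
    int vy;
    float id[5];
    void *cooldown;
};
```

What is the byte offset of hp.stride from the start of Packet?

Slot: mip_level at 0 (size 2, align 2) → ends 2; height at 2 (size 1, align 1) → ends 3; pad 1 to align 4 for pitch; pitch at 4 (size 4, align 4) → ends 8; stride at 8 (size 8, align 8) → ends 16; total 16 bytes, alignment 8
hp at 0 (size 16, align 8) → ends 16
within Slot: stride at 8
0 + 8 = 8

8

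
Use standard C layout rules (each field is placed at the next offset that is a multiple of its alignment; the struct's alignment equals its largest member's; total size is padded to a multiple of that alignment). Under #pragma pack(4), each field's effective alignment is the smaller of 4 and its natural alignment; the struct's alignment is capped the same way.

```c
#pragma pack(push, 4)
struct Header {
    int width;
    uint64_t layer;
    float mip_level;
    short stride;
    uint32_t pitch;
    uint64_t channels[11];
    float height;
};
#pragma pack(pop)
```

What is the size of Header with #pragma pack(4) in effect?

@0: width [4B, align 4] → 4
@4: layer [8B, align 4] → 12
@12: mip_level [4B, align 4] → 16
@16: stride [2B, align 2] → 18
+2 pad (align 4)
@20: pitch [4B, align 4] → 24
@24: channels [88B, align 4] → 112
@112: height [4B, align 4] → 116
size 116, align 4

116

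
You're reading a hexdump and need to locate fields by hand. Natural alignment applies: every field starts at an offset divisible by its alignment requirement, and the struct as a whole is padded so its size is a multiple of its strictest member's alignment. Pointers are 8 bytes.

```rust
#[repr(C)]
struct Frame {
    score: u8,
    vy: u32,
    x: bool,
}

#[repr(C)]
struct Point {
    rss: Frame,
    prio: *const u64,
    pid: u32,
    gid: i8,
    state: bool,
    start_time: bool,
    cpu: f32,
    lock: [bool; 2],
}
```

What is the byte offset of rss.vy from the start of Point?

Frame: @0: score [1B, align 1] → 1; +3 pad (align 4); @4: vy [4B, align 4] → 8; @8: x [1B, align 1] → 9; +3 tail pad (align 4); size 12, align 4
@0: rss [12B, align 4] → 12
within Frame: vy at 4
0 + 4 = 4

4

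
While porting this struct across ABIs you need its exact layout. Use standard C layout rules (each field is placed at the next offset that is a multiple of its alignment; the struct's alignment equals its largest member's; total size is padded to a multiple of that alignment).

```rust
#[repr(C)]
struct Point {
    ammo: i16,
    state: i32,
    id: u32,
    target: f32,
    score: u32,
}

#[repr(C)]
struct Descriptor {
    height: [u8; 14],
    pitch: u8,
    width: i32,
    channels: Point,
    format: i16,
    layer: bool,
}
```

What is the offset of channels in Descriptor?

20

Point: 0..2  ammo  (2B, 2-aligned); 2..4  -- padding (2B); 4..8  state  (4B, 4-aligned); 8..12  id  (4B, 4-aligned); 12..16  target  (4B, 4-aligned); 16..20  score  (4B, 4-aligned); sizeof = 20, alignof = 4
0..14  height  (14B, 1-aligned)
14..15  pitch  (1B, 1-aligned)
15..16  -- padding (1B)
16..20  width  (4B, 4-aligned)
20..40  channels  (20B, 4-aligned)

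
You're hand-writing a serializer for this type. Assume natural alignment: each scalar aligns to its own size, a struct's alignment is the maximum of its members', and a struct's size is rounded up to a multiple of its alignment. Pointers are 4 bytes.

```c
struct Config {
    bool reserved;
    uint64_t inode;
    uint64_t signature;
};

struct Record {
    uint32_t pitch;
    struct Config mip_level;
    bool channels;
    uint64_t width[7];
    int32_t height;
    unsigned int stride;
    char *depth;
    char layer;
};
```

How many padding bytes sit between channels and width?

Config: @0: reserved [1B, align 1] → 1; +7 pad (align 8); @8: inode [8B, align 8] → 16; @16: signature [8B, align 8] → 24; size 24, align 8
@0: pitch [4B, align 4] → 4
+4 pad (align 8)
@8: mip_level [24B, align 8] → 32
@32: channels [1B, align 1] → 33
+7 pad (align 8)
@40: width [56B, align 8] → 96

7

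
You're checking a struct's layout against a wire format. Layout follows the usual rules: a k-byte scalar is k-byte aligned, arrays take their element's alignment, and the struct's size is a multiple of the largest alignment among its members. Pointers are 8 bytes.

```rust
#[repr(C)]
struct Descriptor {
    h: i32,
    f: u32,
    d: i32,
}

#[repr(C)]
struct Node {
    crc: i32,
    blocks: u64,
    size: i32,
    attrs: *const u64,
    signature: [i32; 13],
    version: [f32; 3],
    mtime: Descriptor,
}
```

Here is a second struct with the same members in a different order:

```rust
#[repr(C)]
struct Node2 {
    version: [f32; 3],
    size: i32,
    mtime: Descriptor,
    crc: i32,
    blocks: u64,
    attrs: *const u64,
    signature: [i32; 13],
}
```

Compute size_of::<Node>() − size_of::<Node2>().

8

Descriptor: 0..4  h  (4B, 4-aligned); 4..8  f  (4B, 4-aligned); 8..12  d  (4B, 4-aligned); sizeof = 12, alignof = 4
0..4  crc  (4B, 4-aligned)
4..8  -- padding (4B)
8..16  blocks  (8B, 8-aligned)
16..20  size  (4B, 4-aligned)
20..24  -- padding (4B)
24..32  attrs  (8B, 8-aligned)
32..84  signature  (52B, 4-aligned)
84..96  version  (12B, 4-aligned)
96..108  mtime  (12B, 4-aligned)
108..112  -- tail padding (4B)
sizeof = 112, alignof = 8
— Node2 —
0..12  version  (12B, 4-aligned)
12..16  size  (4B, 4-aligned)
16..28  mtime  (12B, 4-aligned)
28..32  crc  (4B, 4-aligned)
32..40  blocks  (8B, 8-aligned)
40..48  attrs  (8B, 8-aligned)
48..100  signature  (52B, 4-aligned)
100..104  -- tail padding (4B)
sizeof = 104, alignof = 8
112 − 104 = 8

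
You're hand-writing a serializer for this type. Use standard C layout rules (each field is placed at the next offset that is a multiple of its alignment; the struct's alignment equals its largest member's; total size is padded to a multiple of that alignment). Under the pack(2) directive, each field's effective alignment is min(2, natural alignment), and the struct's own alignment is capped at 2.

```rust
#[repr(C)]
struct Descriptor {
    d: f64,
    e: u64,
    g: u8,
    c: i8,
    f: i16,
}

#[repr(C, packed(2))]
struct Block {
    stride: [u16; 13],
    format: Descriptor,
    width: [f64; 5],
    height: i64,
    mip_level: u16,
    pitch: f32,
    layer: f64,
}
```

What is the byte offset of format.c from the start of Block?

Descriptor: @0: d [8B, align 8] → 8; @8: e [8B, align 8] → 16; @16: g [1B, align 1] → 17; @17: c [1B, align 1] → 18; @18: f [2B, align 2] → 20; +4 tail pad (align 8); size 24, align 8
@0: stride [26B, align 2] → 26
@26: format [24B, align 2] → 50
within Descriptor: c at 17
26 + 17 = 43

43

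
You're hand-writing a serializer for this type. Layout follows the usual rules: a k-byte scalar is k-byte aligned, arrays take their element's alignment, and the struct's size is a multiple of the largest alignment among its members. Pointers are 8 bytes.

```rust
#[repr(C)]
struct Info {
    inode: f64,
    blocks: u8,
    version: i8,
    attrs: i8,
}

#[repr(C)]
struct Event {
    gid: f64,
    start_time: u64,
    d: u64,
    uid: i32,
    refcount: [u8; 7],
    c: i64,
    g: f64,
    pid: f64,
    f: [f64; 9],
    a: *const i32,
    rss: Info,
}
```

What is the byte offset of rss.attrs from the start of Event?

154

Info: 0..8  inode  (8B, 8-aligned); 8..9  blocks  (1B, 1-aligned); 9..10  version  (1B, 1-aligned); 10..11  attrs  (1B, 1-aligned); 11..16  -- tail padding (5B); sizeof = 16, alignof = 8
0..8  gid  (8B, 8-aligned)
8..16  start_time  (8B, 8-aligned)
16..24  d  (8B, 8-aligned)
24..28  uid  (4B, 4-aligned)
28..35  refcount  (7B, 1-aligned)
35..40  -- padding (5B)
40..48  c  (8B, 8-aligned)
48..56  g  (8B, 8-aligned)
56..64  pid  (8B, 8-aligned)
64..136  f  (72B, 8-aligned)
136..144  a  (8B, 8-aligned)
144..160  rss  (16B, 8-aligned)
within Info: attrs at 10
144 + 10 = 154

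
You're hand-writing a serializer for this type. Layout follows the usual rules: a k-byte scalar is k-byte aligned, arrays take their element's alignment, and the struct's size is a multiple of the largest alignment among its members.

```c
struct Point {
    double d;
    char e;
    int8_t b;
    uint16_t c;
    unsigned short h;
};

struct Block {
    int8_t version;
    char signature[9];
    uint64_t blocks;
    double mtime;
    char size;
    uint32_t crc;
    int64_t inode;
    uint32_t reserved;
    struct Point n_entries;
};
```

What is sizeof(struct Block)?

Point: d at 0 (size 8, align 8) → ends 8; e at 8 (size 1, align 1) → ends 9; b at 9 (size 1, align 1) → ends 10; c at 10 (size 2, align 2) → ends 12; h at 12 (size 2, align 2) → ends 14; tail pad 2 to reach multiple of 8; total 16 bytes, alignment 8
version at 0 (size 1, align 1) → ends 1
signature at 1 (size 9, align 1) → ends 10
pad 6 to align 8 for blocks
blocks at 16 (size 8, align 8) → ends 24
mtime at 24 (size 8, align 8) → ends 32
size at 32 (size 1, align 1) → ends 33
pad 3 to align 4 for crc
crc at 36 (size 4, align 4) → ends 40
inode at 40 (size 8, align 8) → ends 48
reserved at 48 (size 4, align 4) → ends 52
pad 4 to align 8 for n_entries
n_entries at 56 (size 16, align 8) → ends 72
total 72 bytes, alignment 8

72 bytes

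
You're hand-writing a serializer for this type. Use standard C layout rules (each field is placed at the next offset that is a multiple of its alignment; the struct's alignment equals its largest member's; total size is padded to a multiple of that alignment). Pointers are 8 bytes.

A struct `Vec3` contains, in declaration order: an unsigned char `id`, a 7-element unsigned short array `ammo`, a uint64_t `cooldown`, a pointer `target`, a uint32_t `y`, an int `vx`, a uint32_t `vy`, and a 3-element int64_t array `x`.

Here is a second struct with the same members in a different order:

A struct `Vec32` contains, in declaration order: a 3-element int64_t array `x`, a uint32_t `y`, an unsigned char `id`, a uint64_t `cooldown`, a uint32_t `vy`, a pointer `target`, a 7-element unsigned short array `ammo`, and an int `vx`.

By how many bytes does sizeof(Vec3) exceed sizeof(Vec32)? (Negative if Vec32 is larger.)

0..1  id  (1B, 1-aligned)
1..2  -- padding (1B)
2..16  ammo  (14B, 2-aligned)
16..24  cooldown  (8B, 8-aligned)
24..32  target  (8B, 8-aligned)
32..36  y  (4B, 4-aligned)
36..40  vx  (4B, 4-aligned)
40..44  vy  (4B, 4-aligned)
44..48  -- padding (4B)
48..72  x  (24B, 8-aligned)
sizeof = 72, alignof = 8
— Vec32 —
0..24  x  (24B, 8-aligned)
24..28  y  (4B, 4-aligned)
28..29  id  (1B, 1-aligned)
29..32  -- padding (3B)
32..40  cooldown  (8B, 8-aligned)
40..44  vy  (4B, 4-aligned)
44..48  -- padding (4B)
48..56  target  (8B, 8-aligned)
56..70  ammo  (14B, 2-aligned)
70..72  -- padding (2B)
72..76  vx  (4B, 4-aligned)
76..80  -- tail padding (4B)
sizeof = 80, alignof = 8
72 − 80 = -8

-8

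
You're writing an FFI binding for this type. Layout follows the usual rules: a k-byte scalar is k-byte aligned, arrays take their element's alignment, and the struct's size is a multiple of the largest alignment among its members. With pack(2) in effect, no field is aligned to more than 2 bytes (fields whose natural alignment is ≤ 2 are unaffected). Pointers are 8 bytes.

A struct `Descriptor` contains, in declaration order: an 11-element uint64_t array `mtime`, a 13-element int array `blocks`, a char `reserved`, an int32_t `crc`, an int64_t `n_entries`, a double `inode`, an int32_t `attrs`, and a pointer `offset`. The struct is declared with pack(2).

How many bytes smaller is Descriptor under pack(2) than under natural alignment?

natural layout:
  @0: mtime [88B, align 8] → 88
  @88: blocks [52B, align 4] → 140
  @140: reserved [1B, align 1] → 141
  +3 pad (align 4)
  @144: crc [4B, align 4] → 148
  +4 pad (align 8)
  @152: n_entries [8B, align 8] → 160
  @160: inode [8B, align 8] → 168
  @168: attrs [4B, align 4] → 172
  +4 pad (align 8)
  @176: offset [8B, align 8] → 184
  size 184, align 8
packed(2) layout:
  @0: mtime [88B, align 2] → 88
  @88: blocks [52B, align 2] → 140
  @140: reserved [1B, align 1] → 141
  +1 pad (align 2)
  @142: crc [4B, align 2] → 146
  @146: n_entries [8B, align 2] → 154
  @154: inode [8B, align 2] → 162
  @162: attrs [4B, align 2] → 166
  @166: offset [8B, align 2] → 174
  size 174, align 2
184 − 174 = 10

10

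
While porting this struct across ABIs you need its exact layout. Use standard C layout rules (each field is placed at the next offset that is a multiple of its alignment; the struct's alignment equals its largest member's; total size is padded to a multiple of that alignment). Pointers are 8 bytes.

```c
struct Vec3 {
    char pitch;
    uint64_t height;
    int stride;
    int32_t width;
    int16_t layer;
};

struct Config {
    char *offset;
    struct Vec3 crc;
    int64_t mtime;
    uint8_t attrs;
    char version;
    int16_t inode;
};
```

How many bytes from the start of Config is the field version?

Vec3: @0: pitch [1B, align 1] → 1; +7 pad (align 8); @8: height [8B, align 8] → 16; @16: stride [4B, align 4] → 20; @20: width [4B, align 4] → 24; @24: layer [2B, align 2] → 26; +6 tail pad (align 8); size 32, align 8
@0: offset [8B, align 8] → 8
@8: crc [32B, align 8] → 40
@40: mtime [8B, align 8] → 48
@48: attrs [1B, align 1] → 49
@49: version [1B, align 1] → 50

49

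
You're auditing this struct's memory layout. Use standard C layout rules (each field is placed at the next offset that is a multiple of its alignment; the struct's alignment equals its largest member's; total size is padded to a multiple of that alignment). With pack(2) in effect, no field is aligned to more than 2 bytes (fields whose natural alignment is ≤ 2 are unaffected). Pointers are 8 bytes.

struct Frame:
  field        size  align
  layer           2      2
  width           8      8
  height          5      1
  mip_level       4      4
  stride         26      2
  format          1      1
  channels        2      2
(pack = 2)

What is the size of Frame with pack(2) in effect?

50

layer at 0 (size 2, align 2) → ends 2
width at 2 (size 8, align 2) → ends 10
height at 10 (size 5, align 1) → ends 15
pad 1 to align 2 for mip_level
mip_level at 16 (size 4, align 2) → ends 20
stride at 20 (size 26, align 2) → ends 46
format at 46 (size 1, align 1) → ends 47
pad 1 to align 2 for channels
channels at 48 (size 2, align 2) → ends 50
total 50 bytes, alignment 2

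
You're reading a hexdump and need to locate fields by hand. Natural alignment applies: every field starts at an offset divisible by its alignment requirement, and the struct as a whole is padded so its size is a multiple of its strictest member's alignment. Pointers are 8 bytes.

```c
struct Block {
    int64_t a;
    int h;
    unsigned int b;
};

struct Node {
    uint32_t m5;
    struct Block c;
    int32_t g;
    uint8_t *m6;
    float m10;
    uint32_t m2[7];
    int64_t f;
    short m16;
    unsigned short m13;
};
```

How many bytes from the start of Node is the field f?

Block: 0..8  a  (8B, 8-aligned); 8..12  h  (4B, 4-aligned); 12..16  b  (4B, 4-aligned); sizeof = 16, alignof = 8
0..4  m5  (4B, 4-aligned)
4..8  -- padding (4B)
8..24  c  (16B, 8-aligned)
24..28  g  (4B, 4-aligned)
28..32  -- padding (4B)
32..40  m6  (8B, 8-aligned)
40..44  m10  (4B, 4-aligned)
44..72  m2  (28B, 4-aligned)
72..80  f  (8B, 8-aligned)

72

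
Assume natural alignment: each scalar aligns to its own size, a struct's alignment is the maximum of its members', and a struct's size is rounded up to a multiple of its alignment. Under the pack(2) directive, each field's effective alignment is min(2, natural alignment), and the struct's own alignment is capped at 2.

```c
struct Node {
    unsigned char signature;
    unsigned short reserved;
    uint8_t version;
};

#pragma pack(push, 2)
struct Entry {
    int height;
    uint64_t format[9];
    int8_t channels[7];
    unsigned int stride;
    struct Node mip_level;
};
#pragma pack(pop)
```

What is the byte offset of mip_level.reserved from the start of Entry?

90

Node: signature at 0 (size 1, align 1) → ends 1; pad 1 to align 2 for reserved; reserved at 2 (size 2, align 2) → ends 4; version at 4 (size 1, align 1) → ends 5; tail pad 1 to reach multiple of 2; total 6 bytes, alignment 2
height at 0 (size 4, align 2) → ends 4
format at 4 (size 72, align 2) → ends 76
channels at 76 (size 7, align 1) → ends 83
pad 1 to align 2 for stride
stride at 84 (size 4, align 2) → ends 88
mip_level at 88 (size 6, align 2) → ends 94
within Node: reserved at 2
88 + 2 = 90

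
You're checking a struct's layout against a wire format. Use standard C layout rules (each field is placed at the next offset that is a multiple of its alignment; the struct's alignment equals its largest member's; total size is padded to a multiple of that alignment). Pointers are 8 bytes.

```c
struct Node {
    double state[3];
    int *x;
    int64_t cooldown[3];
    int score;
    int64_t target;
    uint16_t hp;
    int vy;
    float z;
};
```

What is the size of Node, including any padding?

@0: state [24B, align 8] → 24
@24: x [8B, align 8] → 32
@32: cooldown [24B, align 8] → 56
@56: score [4B, align 4] → 60
+4 pad (align 8)
@64: target [8B, align 8] → 72
@72: hp [2B, align 2] → 74
+2 pad (align 4)
@76: vy [4B, align 4] → 80
@80: z [4B, align 4] → 84
+4 tail pad (align 8)
size 88, align 8

88 bytes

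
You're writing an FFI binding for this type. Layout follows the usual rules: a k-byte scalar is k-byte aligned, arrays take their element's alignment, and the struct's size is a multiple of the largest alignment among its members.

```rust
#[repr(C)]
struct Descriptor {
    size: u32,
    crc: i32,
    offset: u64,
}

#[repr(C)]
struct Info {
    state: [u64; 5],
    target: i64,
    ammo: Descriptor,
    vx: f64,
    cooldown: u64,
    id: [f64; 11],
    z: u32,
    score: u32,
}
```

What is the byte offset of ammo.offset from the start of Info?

56

Descriptor: size at 0 (size 4, align 4) → ends 4; crc at 4 (size 4, align 4) → ends 8; offset at 8 (size 8, align 8) → ends 16; total 16 bytes, alignment 8
state at 0 (size 40, align 8) → ends 40
target at 40 (size 8, align 8) → ends 48
ammo at 48 (size 16, align 8) → ends 64
within Descriptor: offset at 8
48 + 8 = 56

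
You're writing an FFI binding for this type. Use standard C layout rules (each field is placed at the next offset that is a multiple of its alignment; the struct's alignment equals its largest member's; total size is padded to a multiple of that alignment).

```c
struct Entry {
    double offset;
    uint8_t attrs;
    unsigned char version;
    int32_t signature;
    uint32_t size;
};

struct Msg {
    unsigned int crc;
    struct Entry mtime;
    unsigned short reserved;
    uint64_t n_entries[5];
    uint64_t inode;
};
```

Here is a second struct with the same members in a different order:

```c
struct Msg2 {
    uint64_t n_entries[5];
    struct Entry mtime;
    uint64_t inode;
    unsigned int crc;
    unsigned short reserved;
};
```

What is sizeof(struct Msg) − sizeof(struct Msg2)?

8

Entry: offset at 0 (size 8, align 8) → ends 8; attrs at 8 (size 1, align 1) → ends 9; version at 9 (size 1, align 1) → ends 10; pad 2 to align 4 for signature; signature at 12 (size 4, align 4) → ends 16; size at 16 (size 4, align 4) → ends 20; tail pad 4 to reach multiple of 8; total 24 bytes, alignment 8
crc at 0 (size 4, align 4) → ends 4
pad 4 to align 8 for mtime
mtime at 8 (size 24, align 8) → ends 32
reserved at 32 (size 2, align 2) → ends 34
pad 6 to align 8 for n_entries
n_entries at 40 (size 40, align 8) → ends 80
inode at 80 (size 8, align 8) → ends 88
total 88 bytes, alignment 8
— Msg2 —
n_entries at 0 (size 40, align 8) → ends 40
mtime at 40 (size 24, align 8) → ends 64
inode at 64 (size 8, align 8) → ends 72
crc at 72 (size 4, align 4) → ends 76
reserved at 76 (size 2, align 2) → ends 78
tail pad 2 to reach multiple of 8
total 80 bytes, alignment 8
88 − 80 = 8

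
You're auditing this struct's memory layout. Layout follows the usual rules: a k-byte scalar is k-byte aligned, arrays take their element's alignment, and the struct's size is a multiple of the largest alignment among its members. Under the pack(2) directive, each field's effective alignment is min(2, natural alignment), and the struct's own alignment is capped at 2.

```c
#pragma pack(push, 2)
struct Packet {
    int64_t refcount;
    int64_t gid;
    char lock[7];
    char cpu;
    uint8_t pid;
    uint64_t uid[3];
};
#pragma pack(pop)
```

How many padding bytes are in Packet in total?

1

refcount at 0 (size 8, align 2) → ends 8
gid at 8 (size 8, align 2) → ends 16
lock at 16 (size 7, align 1) → ends 23
cpu at 23 (size 1, align 1) → ends 24
pid at 24 (size 1, align 1) → ends 25
pad 1 to align 2 for uid
uid at 26 (size 24, align 2) → ends 50
total 50 bytes, alignment 2
data bytes 49, size 50 → padding 1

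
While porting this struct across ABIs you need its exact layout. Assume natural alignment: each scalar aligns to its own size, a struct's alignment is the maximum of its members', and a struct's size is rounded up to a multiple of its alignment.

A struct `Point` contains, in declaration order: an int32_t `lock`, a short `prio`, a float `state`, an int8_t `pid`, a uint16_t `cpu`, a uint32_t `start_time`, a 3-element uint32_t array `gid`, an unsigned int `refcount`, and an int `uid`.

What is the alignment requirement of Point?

member alignments: lock=4, prio=2, state=4, pid=1, cpu=2, start_time=4, gid=4, refcount=4, uid=4
max = 4

4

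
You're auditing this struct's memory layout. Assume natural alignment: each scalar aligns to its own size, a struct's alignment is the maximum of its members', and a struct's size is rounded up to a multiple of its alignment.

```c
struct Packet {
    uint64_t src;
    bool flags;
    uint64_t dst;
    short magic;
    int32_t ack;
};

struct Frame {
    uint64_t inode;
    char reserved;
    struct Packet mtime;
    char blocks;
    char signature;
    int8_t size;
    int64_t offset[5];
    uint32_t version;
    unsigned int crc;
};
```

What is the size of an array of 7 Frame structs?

728

Packet: @0: src [8B, align 8] → 8; @8: flags [1B, align 1] → 9; +7 pad (align 8); @16: dst [8B, align 8] → 24; @24: magic [2B, align 2] → 26; +2 pad (align 4); @28: ack [4B, align 4] → 32; size 32, align 8
@0: inode [8B, align 8] → 8
@8: reserved [1B, align 1] → 9
+7 pad (align 8)
@16: mtime [32B, align 8] → 48
@48: blocks [1B, align 1] → 49
@49: signature [1B, align 1] → 50
@50: size [1B, align 1] → 51
+5 pad (align 8)
@56: offset [40B, align 8] → 96
@96: version [4B, align 4] → 100
@100: crc [4B, align 4] → 104
size 104, align 8
array of 7: 7 × 104 = 728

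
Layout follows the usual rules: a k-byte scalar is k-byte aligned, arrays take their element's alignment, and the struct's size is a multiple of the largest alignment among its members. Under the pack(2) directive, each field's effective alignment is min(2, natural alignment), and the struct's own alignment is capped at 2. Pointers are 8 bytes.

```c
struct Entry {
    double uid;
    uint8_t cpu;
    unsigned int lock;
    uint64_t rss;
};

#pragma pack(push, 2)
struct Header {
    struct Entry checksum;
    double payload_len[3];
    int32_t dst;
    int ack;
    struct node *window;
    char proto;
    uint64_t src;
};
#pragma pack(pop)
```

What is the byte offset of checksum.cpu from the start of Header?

Entry: uid at 0 (size 8, align 8) → ends 8; cpu at 8 (size 1, align 1) → ends 9; pad 3 to align 4 for lock; lock at 12 (size 4, align 4) → ends 16; rss at 16 (size 8, align 8) → ends 24; total 24 bytes, alignment 8
checksum at 0 (size 24, align 2) → ends 24
within Entry: cpu at 8
0 + 8 = 8

8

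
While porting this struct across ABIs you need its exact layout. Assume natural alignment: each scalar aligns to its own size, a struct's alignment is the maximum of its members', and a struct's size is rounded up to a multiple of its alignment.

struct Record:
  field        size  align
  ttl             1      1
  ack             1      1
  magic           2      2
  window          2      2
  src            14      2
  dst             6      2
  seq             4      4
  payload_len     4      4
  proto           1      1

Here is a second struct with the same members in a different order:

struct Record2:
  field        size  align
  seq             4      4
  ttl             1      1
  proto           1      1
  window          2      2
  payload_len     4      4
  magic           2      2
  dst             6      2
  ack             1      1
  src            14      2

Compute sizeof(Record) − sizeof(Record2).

@0: ttl [1B, align 1] → 1
@1: ack [1B, align 1] → 2
@2: magic [2B, align 2] → 4
@4: window [2B, align 2] → 6
@6: src [14B, align 2] → 20
@20: dst [6B, align 2] → 26
+2 pad (align 4)
@28: seq [4B, align 4] → 32
@32: payload_len [4B, align 4] → 36
@36: proto [1B, align 1] → 37
+3 tail pad (align 4)
size 40, align 4
— Record2 —
@0: seq [4B, align 4] → 4
@4: ttl [1B, align 1] → 5
@5: proto [1B, align 1] → 6
@6: window [2B, align 2] → 8
@8: payload_len [4B, align 4] → 12
@12: magic [2B, align 2] → 14
@14: dst [6B, align 2] → 20
@20: ack [1B, align 1] → 21
+1 pad (align 2)
@22: src [14B, align 2] → 36
size 36, align 4
40 − 36 = 4

4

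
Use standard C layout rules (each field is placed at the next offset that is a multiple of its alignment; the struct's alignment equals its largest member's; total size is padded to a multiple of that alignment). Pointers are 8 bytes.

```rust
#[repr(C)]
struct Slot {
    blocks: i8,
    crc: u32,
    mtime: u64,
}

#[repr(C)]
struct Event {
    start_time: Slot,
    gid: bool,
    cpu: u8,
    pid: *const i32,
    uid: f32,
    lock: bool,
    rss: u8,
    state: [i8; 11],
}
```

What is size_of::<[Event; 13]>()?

728

Slot: 0..1  blocks  (1B, 1-aligned); 1..4  -- padding (3B); 4..8  crc  (4B, 4-aligned); 8..16  mtime  (8B, 8-aligned); sizeof = 16, alignof = 8
0..16  start_time  (16B, 8-aligned)
16..17  gid  (1B, 1-aligned)
17..18  cpu  (1B, 1-aligned)
18..24  -- padding (6B)
24..32  pid  (8B, 8-aligned)
32..36  uid  (4B, 4-aligned)
36..37  lock  (1B, 1-aligned)
37..38  rss  (1B, 1-aligned)
38..49  state  (11B, 1-aligned)
49..56  -- tail padding (7B)
sizeof = 56, alignof = 8
array of 13: 13 × 56 = 728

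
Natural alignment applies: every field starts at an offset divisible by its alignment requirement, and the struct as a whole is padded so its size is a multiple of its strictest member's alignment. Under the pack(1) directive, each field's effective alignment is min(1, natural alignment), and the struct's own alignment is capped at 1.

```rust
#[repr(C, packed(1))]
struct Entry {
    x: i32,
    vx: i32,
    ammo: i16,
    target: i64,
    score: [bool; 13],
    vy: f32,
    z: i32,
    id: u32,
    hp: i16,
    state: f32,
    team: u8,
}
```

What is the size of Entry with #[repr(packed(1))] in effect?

x at 0 (size 4, align 1) → ends 4
vx at 4 (size 4, align 1) → ends 8
ammo at 8 (size 2, align 1) → ends 10
target at 10 (size 8, align 1) → ends 18
score at 18 (size 13, align 1) → ends 31
vy at 31 (size 4, align 1) → ends 35
z at 35 (size 4, align 1) → ends 39
id at 39 (size 4, align 1) → ends 43
hp at 43 (size 2, align 1) → ends 45
state at 45 (size 4, align 1) → ends 49
team at 49 (size 1, align 1) → ends 50
total 50 bytes, alignment 1

50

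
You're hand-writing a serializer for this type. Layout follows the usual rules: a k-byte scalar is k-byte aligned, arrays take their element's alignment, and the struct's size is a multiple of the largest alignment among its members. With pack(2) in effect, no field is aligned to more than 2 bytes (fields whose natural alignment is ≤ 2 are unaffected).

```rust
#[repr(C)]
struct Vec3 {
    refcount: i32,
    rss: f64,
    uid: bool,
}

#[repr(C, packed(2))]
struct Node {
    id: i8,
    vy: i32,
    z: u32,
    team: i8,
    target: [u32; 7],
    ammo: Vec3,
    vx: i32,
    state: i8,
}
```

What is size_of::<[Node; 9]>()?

Vec3: 0..4  refcount  (4B, 4-aligned); 4..8  -- padding (4B); 8..16  rss  (8B, 8-aligned); 16..17  uid  (1B, 1-aligned); 17..24  -- tail padding (7B); sizeof = 24, alignof = 8
0..1  id  (1B, 1-aligned)
1..2  -- padding (1B)
2..6  vy  (4B, 2-aligned)
6..10  z  (4B, 2-aligned)
10..11  team  (1B, 1-aligned)
11..12  -- padding (1B)
12..40  target  (28B, 2-aligned)
40..64  ammo  (24B, 2-aligned)
64..68  vx  (4B, 2-aligned)
68..69  state  (1B, 1-aligned)
69..70  -- tail padding (1B)
sizeof = 70, alignof = 2
array of 9: 9 × 70 = 630

630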